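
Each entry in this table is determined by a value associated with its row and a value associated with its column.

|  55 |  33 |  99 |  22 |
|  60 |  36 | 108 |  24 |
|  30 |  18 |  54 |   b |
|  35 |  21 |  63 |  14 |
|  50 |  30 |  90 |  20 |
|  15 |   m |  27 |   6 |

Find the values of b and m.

Each row is a constant multiple of every other row — this is a multiplication table with the headers hidden.
Row 3 is 54/99 = 6/11 times row 1, so its entry in column 4 is 22 × 6/11 = 12.
Row 6 is 27/99 = 3/11 times row 1, so its entry in column 2 is 33 × 3/11 = 9.

b = 12, m = 9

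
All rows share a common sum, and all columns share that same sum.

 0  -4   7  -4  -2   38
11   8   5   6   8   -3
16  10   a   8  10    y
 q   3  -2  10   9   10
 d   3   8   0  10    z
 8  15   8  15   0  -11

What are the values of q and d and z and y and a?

q = 5, d = -5, z = 19, y = -18, a = 9

Rows 1 and 2 both sum to 35, so that's the common total.
The known cells in row 4 total 30, leaving 35 − 30 = 5 for the blank.
The known cells in column 1 total 40, leaving 35 − 40 = -5 for the blank.
The known cells in row 5 total 16, leaving 35 − 16 = 19 for the blank.
The known cells in column 3 total 26, leaving 35 − 26 = 9 for the blank.
The known cells in row 3 total 53, leaving 35 − 53 = -18 for the blank.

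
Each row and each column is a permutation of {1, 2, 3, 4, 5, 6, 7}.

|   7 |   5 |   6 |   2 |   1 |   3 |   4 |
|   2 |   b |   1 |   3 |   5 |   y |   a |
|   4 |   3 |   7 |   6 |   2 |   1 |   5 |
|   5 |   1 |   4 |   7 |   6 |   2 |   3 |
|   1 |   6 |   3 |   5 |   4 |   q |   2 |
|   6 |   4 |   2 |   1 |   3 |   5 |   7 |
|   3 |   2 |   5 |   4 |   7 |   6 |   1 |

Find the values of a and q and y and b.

For row 2, column 2: column 2 already has {1, 2, 3, 4, 5, 6}; that leaves 7.
For row 2, column 7: column 7 already has {1, 2, 3, 4, 5, 7}; that leaves 6.
At (row 5, col 6): row 5 already has {1, 2, 3, 4, 5, 6}, so the value is 7.
For row 2, column 6: row 2 already has {1, 2, 3, 5, 6, 7}; that leaves 4.

a = 6, q = 7, y = 4, b = 7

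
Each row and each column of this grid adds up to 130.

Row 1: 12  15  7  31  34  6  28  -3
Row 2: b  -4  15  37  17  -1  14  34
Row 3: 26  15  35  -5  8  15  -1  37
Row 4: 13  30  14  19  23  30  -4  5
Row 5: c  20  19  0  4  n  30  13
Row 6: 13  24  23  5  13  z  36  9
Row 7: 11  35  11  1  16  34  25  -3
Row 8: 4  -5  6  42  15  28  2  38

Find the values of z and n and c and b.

z = 7, n = 11, c = 33, b = 18

Row 2 has -4 + 15 + 37 + 17 − 1 + 14 + 34 = 112; the blank must be 130 − 112 = 18.
Column 1 has 12 + 18 + 26 + 13 + 13 + 11 + 4 = 97; the blank must be 130 − 97 = 33.
Row 5 has 33 + 20 + 19 + 0 + 4 + 30 + 13 = 119; the blank must be 130 − 119 = 11.
Row 6 has 13 + 24 + 23 + 5 + 13 + 36 + 9 = 123; the blank must be 130 − 123 = 7.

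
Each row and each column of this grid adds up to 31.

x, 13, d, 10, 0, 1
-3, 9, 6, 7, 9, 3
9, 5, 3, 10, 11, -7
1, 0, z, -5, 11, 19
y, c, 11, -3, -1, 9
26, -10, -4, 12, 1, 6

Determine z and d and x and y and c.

z = 5, d = 10, x = -3, y = 1, c = 14

The known cells in row 4 total 26, leaving 31 − 26 = 5 for the blank.
The known cells in column 3 total 21, leaving 31 − 21 = 10 for the blank.
The known cells in row 1 total 34, leaving 31 − 34 = -3 for the blank.
The known cells in column 1 total 30, leaving 31 − 30 = 1 for the blank.
The known cells in row 5 total 17, leaving 31 − 17 = 14 for the blank.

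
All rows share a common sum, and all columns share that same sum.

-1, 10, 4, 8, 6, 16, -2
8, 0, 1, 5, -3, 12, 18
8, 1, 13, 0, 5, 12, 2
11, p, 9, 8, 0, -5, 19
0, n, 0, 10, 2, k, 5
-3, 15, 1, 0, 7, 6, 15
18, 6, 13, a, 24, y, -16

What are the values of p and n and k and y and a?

p = -1, n = 10, k = 14, y = -14, a = 10

Rows 1 and 2 both sum to 41, so that's the common total.
The known cells in row 4 total 42, leaving 41 − 42 = -1 for the blank.
The known cells in column 4 total 31, leaving 41 − 31 = 10 for the blank.
The known cells in row 7 total 55, leaving 41 − 55 = -14 for the blank.
The known cells in column 6 total 27, leaving 41 − 27 = 14 for the blank.
The known cells in row 5 total 31, leaving 41 − 31 = 10 for the blank.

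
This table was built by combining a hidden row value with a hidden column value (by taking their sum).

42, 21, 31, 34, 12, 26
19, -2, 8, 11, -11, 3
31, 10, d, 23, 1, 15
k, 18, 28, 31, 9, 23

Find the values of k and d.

k = 39, d = 20

The difference between any two rows is the same in every column — this is an addition table with the headers hidden.
Row 4 minus row 1 is 18 − 21 = -3, so its entry in column 1 is 42 + (-3) = 39.
Row 3 minus row 1 is 10 − 21 = -11, so its entry in column 3 is 31 + (-11) = 20.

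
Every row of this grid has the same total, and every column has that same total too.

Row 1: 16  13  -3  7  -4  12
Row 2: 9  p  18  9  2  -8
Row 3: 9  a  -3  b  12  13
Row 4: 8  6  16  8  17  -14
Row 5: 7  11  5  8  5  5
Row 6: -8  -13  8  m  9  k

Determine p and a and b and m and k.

p = 11, a = 13, b = -3, m = 12, k = 33

Rows 1 and 4 both sum to 41, so that's the common total.
Column 6 has 12 − 8 + 13 − 14 + 5 = 8; the blank must be 41 − 8 = 33.
Row 2 has 9 + 18 + 9 + 2 − 8 = 30; the blank must be 41 − 30 = 11.
Column 2 has 13 + 11 + 6 + 11 − 13 = 28; the blank must be 41 − 28 = 13.
Row 3 has 9 + 13 − 3 + 12 + 13 = 44; the blank must be 41 − 44 = -3.
Row 6 has -8 − 13 + 8 + 9 + 33 = 29; the blank must be 41 − 29 = 12.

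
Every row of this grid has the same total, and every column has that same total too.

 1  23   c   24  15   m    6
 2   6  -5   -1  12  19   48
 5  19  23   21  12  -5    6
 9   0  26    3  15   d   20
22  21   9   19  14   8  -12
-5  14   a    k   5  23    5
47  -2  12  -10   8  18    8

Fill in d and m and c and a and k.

Rows 2 and 3 both sum to 81, so that's the common total.
Column 4: 24 − 1 + 21 + 3 + 19 − 10 = 56, so its missing entry is 81 − 56 = 25.
Row 4: 9 + 0 + 26 + 3 + 15 + 20 = 73, so its missing entry is 81 − 73 = 8.
Column 6: 19 − 5 + 8 + 8 + 23 + 18 = 71, so its missing entry is 81 − 71 = 10.
Row 1: 1 + 23 + 24 + 15 + 10 + 6 = 79, so its missing entry is 81 − 79 = 2.
Row 6: -5 + 14 + 25 + 5 + 23 + 5 = 67, so its missing entry is 81 − 67 = 14.

d = 8, m = 10, c = 2, a = 14, k = 25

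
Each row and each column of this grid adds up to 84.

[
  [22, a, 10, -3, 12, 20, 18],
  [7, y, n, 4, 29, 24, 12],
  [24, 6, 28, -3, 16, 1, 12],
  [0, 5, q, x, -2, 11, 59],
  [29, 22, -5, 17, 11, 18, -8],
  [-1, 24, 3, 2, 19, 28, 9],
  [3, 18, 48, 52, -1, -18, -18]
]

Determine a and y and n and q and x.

The known cells in row 1 total 79, leaving 84 − 79 = 5 for the blank.
The known cells in column 2 total 80, leaving 84 − 80 = 4 for the blank.
The known cells in row 2 total 80, leaving 84 − 80 = 4 for the blank.
The known cells in column 4 total 69, leaving 84 − 69 = 15 for the blank.
The known cells in row 4 total 88, leaving 84 − 88 = -4 for the blank.

a = 5, y = 4, n = 4, q = -4, x = 15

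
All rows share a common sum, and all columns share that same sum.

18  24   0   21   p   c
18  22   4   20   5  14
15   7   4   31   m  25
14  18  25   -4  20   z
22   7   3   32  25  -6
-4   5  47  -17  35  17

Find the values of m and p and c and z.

m = 1, p = -3, c = 23, z = 10

Rows 2 and 5 both sum to 83, so that's the common total.
The known cells in row 3 total 82, leaving 83 − 82 = 1 for the blank.
The known cells in column 5 total 86, leaving 83 − 86 = -3 for the blank.
The known cells in row 4 total 73, leaving 83 − 73 = 10 for the blank.
The known cells in row 1 total 60, leaving 83 − 60 = 23 for the blank.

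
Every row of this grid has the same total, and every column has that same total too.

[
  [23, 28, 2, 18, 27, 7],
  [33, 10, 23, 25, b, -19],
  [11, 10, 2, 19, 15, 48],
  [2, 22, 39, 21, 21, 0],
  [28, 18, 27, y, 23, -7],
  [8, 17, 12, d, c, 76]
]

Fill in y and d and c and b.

Rows 1 and 3 both sum to 105, so that's the common total.
The known cells in row 2 total 72, leaving 105 − 72 = 33 for the blank.
The known cells in column 5 total 119, leaving 105 − 119 = -14 for the blank.
The known cells in row 6 total 99, leaving 105 − 99 = 6 for the blank.
The known cells in row 5 total 89, leaving 105 − 89 = 16 for the blank.

y = 16, d = 6, c = -14, b = 33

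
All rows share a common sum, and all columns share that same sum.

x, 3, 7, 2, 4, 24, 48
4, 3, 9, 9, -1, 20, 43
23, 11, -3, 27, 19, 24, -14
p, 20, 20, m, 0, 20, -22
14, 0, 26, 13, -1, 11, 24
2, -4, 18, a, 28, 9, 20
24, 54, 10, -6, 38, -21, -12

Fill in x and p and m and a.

Rows 2 and 3 both sum to 87, so that's the common total.
Row 6: 2 − 4 + 18 + 28 + 9 + 20 = 73, so its missing entry is 87 − 73 = 14.
Column 4: 2 + 9 + 27 + 13 + 14 − 6 = 59, so its missing entry is 87 − 59 = 28.
Row 4: 20 + 20 + 28 + 0 + 20 − 22 = 66, so its missing entry is 87 − 66 = 21.
Row 1: 3 + 7 + 2 + 4 + 24 + 48 = 88, so its missing entry is 87 − 88 = -1.

x = -1, p = 21, m = 28, a = 14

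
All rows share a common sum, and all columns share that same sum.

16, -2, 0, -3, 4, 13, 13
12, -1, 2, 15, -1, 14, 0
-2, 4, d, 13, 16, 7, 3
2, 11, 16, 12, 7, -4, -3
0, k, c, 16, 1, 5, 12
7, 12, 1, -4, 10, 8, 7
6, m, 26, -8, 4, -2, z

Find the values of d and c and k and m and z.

d = 0, c = -4, k = 11, m = 6, z = 9

Rows 1 and 2 both sum to 41, so that's the common total.
The known cells in row 3 total 41, leaving 41 − 41 = 0 for the blank.
The known cells in column 3 total 45, leaving 41 − 45 = -4 for the blank.
The known cells in column 7 total 32, leaving 41 − 32 = 9 for the blank.
The known cells in row 7 total 35, leaving 41 − 35 = 6 for the blank.
The known cells in row 5 total 30, leaving 41 − 30 = 11 for the blank.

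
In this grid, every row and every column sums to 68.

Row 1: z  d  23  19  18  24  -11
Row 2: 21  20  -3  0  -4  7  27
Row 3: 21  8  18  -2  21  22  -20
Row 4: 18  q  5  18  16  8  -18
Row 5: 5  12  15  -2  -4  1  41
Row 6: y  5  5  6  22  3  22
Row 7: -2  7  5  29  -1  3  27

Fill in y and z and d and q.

y = 5, z = 0, d = -5, q = 21

Row 6: 5 + 5 + 6 + 22 + 3 + 22 = 63, so its missing entry is 68 − 63 = 5.
Row 4: 18 + 5 + 18 + 16 + 8 − 18 = 47, so its missing entry is 68 − 47 = 21.
Column 2: 20 + 8 + 21 + 12 + 5 + 7 = 73, so its missing entry is 68 − 73 = -5.
Row 1: -5 + 23 + 19 + 18 + 24 − 11 = 68, so its missing entry is 68 − 68 = 0.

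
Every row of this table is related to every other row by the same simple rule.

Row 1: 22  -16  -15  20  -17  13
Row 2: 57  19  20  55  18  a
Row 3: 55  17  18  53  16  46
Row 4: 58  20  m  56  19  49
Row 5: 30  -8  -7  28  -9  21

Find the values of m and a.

The difference between any two rows is the same in every column — this is an addition table with the headers hidden.
Row 4 minus row 1 is 56 − 20 = 36, so its entry in column 3 is -15 + 36 = 21.
Row 2 minus row 1 is 55 − 20 = 35, so its entry in column 6 is 13 + 35 = 48.

m = 21, a = 48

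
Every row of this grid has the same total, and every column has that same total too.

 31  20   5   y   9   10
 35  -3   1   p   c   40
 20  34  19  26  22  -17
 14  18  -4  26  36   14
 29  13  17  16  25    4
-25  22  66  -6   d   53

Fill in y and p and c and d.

y = 29, p = 13, c = 18, d = -6

Rows 3 and 4 both sum to 104, so that's the common total.
Row 6 has -25 + 22 + 66 − 6 + 53 = 110; the blank must be 104 − 110 = -6.
Row 1 has 31 + 20 + 5 + 9 + 10 = 75; the blank must be 104 − 75 = 29.
Column 4 has 29 + 26 + 26 + 16 − 6 = 91; the blank must be 104 − 91 = 13.
Row 2 has 35 − 3 + 1 + 13 + 40 = 86; the blank must be 104 − 86 = 18.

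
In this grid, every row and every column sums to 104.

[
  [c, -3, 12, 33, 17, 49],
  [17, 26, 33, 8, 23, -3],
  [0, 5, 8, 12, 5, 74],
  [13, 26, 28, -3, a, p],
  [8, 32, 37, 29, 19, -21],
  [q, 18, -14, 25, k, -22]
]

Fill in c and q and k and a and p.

The known cells in row 1 total 108, leaving 104 − 108 = -4 for the blank.
The known cells in column 1 total 34, leaving 104 − 34 = 70 for the blank.
The known cells in row 6 total 77, leaving 104 − 77 = 27 for the blank.
The known cells in column 5 total 91, leaving 104 − 91 = 13 for the blank.
The known cells in row 4 total 77, leaving 104 − 77 = 27 for the blank.

c = -4, q = 70, k = 27, a = 13, p = 27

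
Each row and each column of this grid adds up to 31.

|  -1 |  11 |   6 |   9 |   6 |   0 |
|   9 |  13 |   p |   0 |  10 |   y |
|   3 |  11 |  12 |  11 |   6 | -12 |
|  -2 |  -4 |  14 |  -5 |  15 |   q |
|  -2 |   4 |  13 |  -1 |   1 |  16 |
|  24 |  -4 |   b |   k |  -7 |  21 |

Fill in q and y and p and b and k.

Column 4 has 9 + 0 + 11 − 5 − 1 = 14; the blank must be 31 − 14 = 17.
Row 4 has -2 − 4 + 14 − 5 + 15 = 18; the blank must be 31 − 18 = 13.
Column 6 has 0 − 12 + 13 + 16 + 21 = 38; the blank must be 31 − 38 = -7.
Row 2 has 9 + 13 + 0 + 10 − 7 = 25; the blank must be 31 − 25 = 6.
Row 6 has 24 − 4 + 17 − 7 + 21 = 51; the blank must be 31 − 51 = -20.

q = 13, y = -7, p = 6, b = -20, k = 17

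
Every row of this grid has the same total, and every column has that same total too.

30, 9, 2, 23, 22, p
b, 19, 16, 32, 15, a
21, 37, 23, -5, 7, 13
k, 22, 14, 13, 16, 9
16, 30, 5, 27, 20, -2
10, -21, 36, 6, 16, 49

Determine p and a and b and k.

Rows 3 and 5 both sum to 96, so that's the common total.
Row 4: 22 + 14 + 13 + 16 + 9 = 74, so its missing entry is 96 − 74 = 22.
Column 1: 30 + 21 + 22 + 16 + 10 = 99, so its missing entry is 96 − 99 = -3.
Row 1: 30 + 9 + 2 + 23 + 22 = 86, so its missing entry is 96 − 86 = 10.
Row 2: -3 + 19 + 16 + 32 + 15 = 79, so its missing entry is 96 − 79 = 17.

p = 10, a = 17, b = -3, k = 22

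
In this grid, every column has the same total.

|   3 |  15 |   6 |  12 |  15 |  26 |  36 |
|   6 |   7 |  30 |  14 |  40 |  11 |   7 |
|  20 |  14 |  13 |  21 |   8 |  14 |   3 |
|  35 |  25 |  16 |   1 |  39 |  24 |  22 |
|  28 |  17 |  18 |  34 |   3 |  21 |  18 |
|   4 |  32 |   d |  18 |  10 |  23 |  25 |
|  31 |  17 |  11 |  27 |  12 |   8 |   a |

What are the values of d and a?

Columns 1 and 5 both add up to 127, so every column sums to 127.
Column 3: 6 + 30 + 13 + 16 + 18 + 11 = 94, so the missing entry is 127 − 94 = 33.
Column 7: 36 + 7 + 3 + 22 + 18 + 25 = 111, so the missing entry is 127 − 111 = 16.

d = 33, a = 16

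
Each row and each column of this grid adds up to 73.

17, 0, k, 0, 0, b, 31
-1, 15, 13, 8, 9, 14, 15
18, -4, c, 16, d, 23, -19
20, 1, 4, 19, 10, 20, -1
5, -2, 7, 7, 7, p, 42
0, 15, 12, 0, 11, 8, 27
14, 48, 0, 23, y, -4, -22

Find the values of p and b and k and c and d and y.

p = 7, b = 5, k = 20, c = 17, d = 22, y = 14

Row 7 has 14 + 48 + 0 + 23 − 4 − 22 = 59; the blank must be 73 − 59 = 14.
Column 5 has 0 + 9 + 10 + 7 + 11 + 14 = 51; the blank must be 73 − 51 = 22.
Row 5 has 5 − 2 + 7 + 7 + 7 + 42 = 66; the blank must be 73 − 66 = 7.
Column 6 has 14 + 23 + 20 + 7 + 8 − 4 = 68; the blank must be 73 − 68 = 5.
Row 1 has 17 + 0 + 0 + 0 + 5 + 31 = 53; the blank must be 73 − 53 = 20.
Row 3 has 18 − 4 + 16 + 22 + 23 − 19 = 56; the blank must be 73 − 56 = 17.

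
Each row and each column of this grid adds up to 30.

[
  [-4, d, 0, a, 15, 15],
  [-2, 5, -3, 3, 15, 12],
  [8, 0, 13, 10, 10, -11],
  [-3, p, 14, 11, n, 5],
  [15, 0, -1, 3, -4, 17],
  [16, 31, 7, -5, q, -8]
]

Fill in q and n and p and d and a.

Row 6 has 16 + 31 + 7 − 5 − 8 = 41; the blank must be 30 − 41 = -11.
Column 5 has 15 + 15 + 10 − 4 − 11 = 25; the blank must be 30 − 25 = 5.
Row 4 has -3 + 14 + 11 + 5 + 5 = 32; the blank must be 30 − 32 = -2.
Column 2 has 5 + 0 − 2 + 0 + 31 = 34; the blank must be 30 − 34 = -4.
Row 1 has -4 − 4 + 0 + 15 + 15 = 22; the blank must be 30 − 22 = 8.

q = -11, n = 5, p = -2, d = -4, a = 8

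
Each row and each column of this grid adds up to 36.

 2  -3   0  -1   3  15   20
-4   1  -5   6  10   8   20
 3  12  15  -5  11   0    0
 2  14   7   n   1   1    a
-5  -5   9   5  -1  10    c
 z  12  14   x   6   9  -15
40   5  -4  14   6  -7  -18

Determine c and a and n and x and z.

The known cells in row 5 total 13, leaving 36 − 13 = 23 for the blank.
The known cells in column 1 total 38, leaving 36 − 38 = -2 for the blank.
The known cells in column 7 total 30, leaving 36 − 30 = 6 for the blank.
The known cells in row 4 total 31, leaving 36 − 31 = 5 for the blank.
The known cells in row 6 total 24, leaving 36 − 24 = 12 for the blank.

c = 23, a = 6, n = 5, x = 12, z = -2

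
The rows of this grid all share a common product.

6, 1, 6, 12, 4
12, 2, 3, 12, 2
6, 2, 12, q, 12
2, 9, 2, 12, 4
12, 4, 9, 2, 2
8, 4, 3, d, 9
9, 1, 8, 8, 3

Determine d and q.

d = 2, q = 1

Rows 1 and 2 each multiply to 1728, so every row has product 1728.
Row 6: 8×4×3×9 = 864, so the missing entry is 1728 ÷ 864 = 2.
Row 3: 6×2×12×12 = 1728, so the missing entry is 1728 ÷ 1728 = 1.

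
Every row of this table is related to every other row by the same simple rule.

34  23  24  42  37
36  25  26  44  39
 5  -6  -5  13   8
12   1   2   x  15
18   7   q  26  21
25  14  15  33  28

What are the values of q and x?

q = 8, x = 20

The difference between any two rows is the same in every column — this is an addition table with the headers hidden.
Row 5 minus row 1 is 7 − 23 = -16, so its entry in column 3 is 24 + (-16) = 8.
Row 4 minus row 1 is 1 − 23 = -22, so its entry in column 4 is 42 + (-22) = 20.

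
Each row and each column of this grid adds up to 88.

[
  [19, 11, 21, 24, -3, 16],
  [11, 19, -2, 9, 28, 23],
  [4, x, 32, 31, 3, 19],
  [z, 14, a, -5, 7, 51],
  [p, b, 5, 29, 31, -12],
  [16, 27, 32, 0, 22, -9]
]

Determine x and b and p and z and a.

x = -1, b = 18, p = 17, z = 21, a = 0

Row 3 has 4 + 32 + 31 + 3 + 19 = 89; the blank must be 88 − 89 = -1.
Column 3 has 21 − 2 + 32 + 5 + 32 = 88; the blank must be 88 − 88 = 0.
Row 4 has 14 + 0 − 5 + 7 + 51 = 67; the blank must be 88 − 67 = 21.
Column 1 has 19 + 11 + 4 + 21 + 16 = 71; the blank must be 88 − 71 = 17.
Row 5 has 17 + 5 + 29 + 31 − 12 = 70; the blank must be 88 − 70 = 18.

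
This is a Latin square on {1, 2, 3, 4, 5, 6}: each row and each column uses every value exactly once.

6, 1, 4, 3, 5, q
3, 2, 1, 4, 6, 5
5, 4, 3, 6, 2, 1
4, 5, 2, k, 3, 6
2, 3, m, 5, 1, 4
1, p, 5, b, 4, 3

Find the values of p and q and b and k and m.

p = 6, q = 2, b = 2, k = 1, m = 6

For row 6, column 2: column 2 already has {1, 2, 3, 4, 5}; that leaves 6.
For row 5, column 3: row 5 already has {1, 2, 3, 4, 5}; that leaves 6.
At (row 4, col 4): row 4 already has {2, 3, 4, 5, 6}, so the value is 1.
Cell (1,6): row 1 already has {1, 3, 4, 5, 6} → 2.
At (row 6, col 4): row 6 already has {1, 3, 4, 5, 6}, so the value is 2.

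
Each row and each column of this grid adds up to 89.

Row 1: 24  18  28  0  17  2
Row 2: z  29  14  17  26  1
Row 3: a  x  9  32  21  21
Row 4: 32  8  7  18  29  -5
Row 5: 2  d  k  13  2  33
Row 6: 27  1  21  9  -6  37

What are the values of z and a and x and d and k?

The known cells in column 3 total 79, leaving 89 − 79 = 10 for the blank.
The known cells in row 2 total 87, leaving 89 − 87 = 2 for the blank.
The known cells in column 1 total 87, leaving 89 − 87 = 2 for the blank.
The known cells in row 3 total 85, leaving 89 − 85 = 4 for the blank.
The known cells in row 5 total 60, leaving 89 − 60 = 29 for the blank.

z = 2, a = 2, x = 4, d = 29, k = 10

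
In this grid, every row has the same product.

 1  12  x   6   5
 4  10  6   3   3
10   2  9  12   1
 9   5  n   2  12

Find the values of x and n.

Rows 2 and 3 each multiply to 2160, so every row has product 2160.
Row 1: 1×12×6×5 = 360, so the missing entry is 2160 ÷ 360 = 6.
Row 4: 9×5×2×12 = 1080, so the missing entry is 2160 ÷ 1080 = 2.

x = 6, n = 2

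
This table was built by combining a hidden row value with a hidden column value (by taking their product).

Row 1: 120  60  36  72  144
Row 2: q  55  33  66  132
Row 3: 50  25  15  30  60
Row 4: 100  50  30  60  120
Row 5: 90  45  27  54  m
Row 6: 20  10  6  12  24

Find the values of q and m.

q = 110, m = 108

Each row is a constant multiple of every other row — this is a multiplication table with the headers hidden.
Row 2 is 66/72 = 11/12 times row 1, so its entry in column 1 is 120 × 11/12 = 110.
Row 5 is 54/72 = 3/4 times row 1, so its entry in column 5 is 144 × 3/4 = 108.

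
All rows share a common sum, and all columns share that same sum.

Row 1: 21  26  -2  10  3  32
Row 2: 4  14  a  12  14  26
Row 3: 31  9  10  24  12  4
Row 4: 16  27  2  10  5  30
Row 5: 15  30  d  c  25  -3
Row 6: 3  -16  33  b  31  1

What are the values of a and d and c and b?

Rows 1 and 3 both sum to 90, so that's the common total.
Row 6: 3 − 16 + 33 + 31 + 1 = 52, so its missing entry is 90 − 52 = 38.
Row 2: 4 + 14 + 12 + 14 + 26 = 70, so its missing entry is 90 − 70 = 20.
Column 3: -2 + 20 + 10 + 2 + 33 = 63, so its missing entry is 90 − 63 = 27.
Row 5: 15 + 30 + 27 + 25 − 3 = 94, so its missing entry is 90 − 94 = -4.

a = 20, d = 27, c = -4, b = 38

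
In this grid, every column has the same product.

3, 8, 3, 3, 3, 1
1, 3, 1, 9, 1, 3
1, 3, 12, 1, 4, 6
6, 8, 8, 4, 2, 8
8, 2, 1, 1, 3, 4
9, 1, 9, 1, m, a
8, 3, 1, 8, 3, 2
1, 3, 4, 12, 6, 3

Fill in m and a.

m = 8, a = 3

Columns 1 and 2 each multiply to 10368, so every column has product 10368.
Column 5: 3×1×4×2×3×3×6 = 1296, so the missing entry is 10368 ÷ 1296 = 8.
Column 6: 1×3×6×8×4×2×3 = 3456, so the missing entry is 10368 ÷ 3456 = 3.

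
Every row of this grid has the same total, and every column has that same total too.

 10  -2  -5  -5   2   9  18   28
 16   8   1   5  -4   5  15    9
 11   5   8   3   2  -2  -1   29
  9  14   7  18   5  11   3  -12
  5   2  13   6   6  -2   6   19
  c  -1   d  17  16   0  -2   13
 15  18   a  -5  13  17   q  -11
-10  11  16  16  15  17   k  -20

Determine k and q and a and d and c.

k = 10, q = 6, a = 2, d = 13, c = -1

Rows 1 and 2 both sum to 55, so that's the common total.
Row 8: -10 + 11 + 16 + 16 + 15 + 17 − 20 = 45, so its missing entry is 55 − 45 = 10.
Column 1: 10 + 16 + 11 + 9 + 5 + 15 − 10 = 56, so its missing entry is 55 − 56 = -1.
Column 7: 18 + 15 − 1 + 3 + 6 − 2 + 10 = 49, so its missing entry is 55 − 49 = 6.
Row 7: 15 + 18 − 5 + 13 + 17 + 6 − 11 = 53, so its missing entry is 55 − 53 = 2.
Row 6: -1 − 1 + 17 + 16 + 0 − 2 + 13 = 42, so its missing entry is 55 − 42 = 13.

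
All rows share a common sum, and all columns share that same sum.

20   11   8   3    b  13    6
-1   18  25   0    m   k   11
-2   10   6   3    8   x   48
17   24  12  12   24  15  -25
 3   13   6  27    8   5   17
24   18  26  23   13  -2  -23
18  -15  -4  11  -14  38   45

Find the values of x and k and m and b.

Rows 4 and 5 both sum to 79, so that's the common total.
Row 3: -2 + 10 + 6 + 3 + 8 + 48 = 73, so its missing entry is 79 − 73 = 6.
Row 1: 20 + 11 + 8 + 3 + 13 + 6 = 61, so its missing entry is 79 − 61 = 18.
Column 5: 18 + 8 + 24 + 8 + 13 − 14 = 57, so its missing entry is 79 − 57 = 22.
Row 2: -1 + 18 + 25 + 0 + 22 + 11 = 75, so its missing entry is 79 − 75 = 4.

x = 6, k = 4, m = 22, b = 18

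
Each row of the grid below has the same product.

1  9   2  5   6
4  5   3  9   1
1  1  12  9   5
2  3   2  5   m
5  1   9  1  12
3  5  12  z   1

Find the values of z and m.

z = 3, m = 9

Rows 2 and 3 each multiply to 540, so every row has product 540.
Row 6: 3×5×12×1 = 180, so the missing entry is 540 ÷ 180 = 3.
Row 4: 2×3×2×5 = 60, so the missing entry is 540 ÷ 60 = 9.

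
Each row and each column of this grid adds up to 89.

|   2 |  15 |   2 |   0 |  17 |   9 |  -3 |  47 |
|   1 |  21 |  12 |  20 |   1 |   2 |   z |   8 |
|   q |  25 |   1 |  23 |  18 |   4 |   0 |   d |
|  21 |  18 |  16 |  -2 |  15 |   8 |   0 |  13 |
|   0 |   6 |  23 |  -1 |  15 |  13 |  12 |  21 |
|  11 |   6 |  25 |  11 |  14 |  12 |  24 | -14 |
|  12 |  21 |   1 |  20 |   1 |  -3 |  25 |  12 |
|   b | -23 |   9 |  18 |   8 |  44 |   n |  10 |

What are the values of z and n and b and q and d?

z = 24, n = 7, b = 16, q = 26, d = -8

Column 8: 47 + 8 + 13 + 21 − 14 + 12 + 10 = 97, so its missing entry is 89 − 97 = -8.
Row 3: 25 + 1 + 23 + 18 + 4 + 0 − 8 = 63, so its missing entry is 89 − 63 = 26.
Column 1: 2 + 1 + 26 + 21 + 0 + 11 + 12 = 73, so its missing entry is 89 − 73 = 16.
Row 8: 16 − 23 + 9 + 18 + 8 + 44 + 10 = 82, so its missing entry is 89 − 82 = 7.
Row 2: 1 + 21 + 12 + 20 + 1 + 2 + 8 = 65, so its missing entry is 89 − 65 = 24.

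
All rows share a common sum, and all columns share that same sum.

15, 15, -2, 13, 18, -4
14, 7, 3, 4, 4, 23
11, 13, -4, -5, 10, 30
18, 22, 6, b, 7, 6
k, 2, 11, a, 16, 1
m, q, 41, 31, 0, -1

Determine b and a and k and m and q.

Rows 1 and 2 both sum to 55, so that's the common total.
Column 2 has 15 + 7 + 13 + 22 + 2 = 59; the blank must be 55 − 59 = -4.
Row 4 has 18 + 22 + 6 + 7 + 6 = 59; the blank must be 55 − 59 = -4.
Column 4 has 13 + 4 − 5 − 4 + 31 = 39; the blank must be 55 − 39 = 16.
Row 5 has 2 + 11 + 16 + 16 + 1 = 46; the blank must be 55 − 46 = 9.
Row 6 has -4 + 41 + 31 + 0 − 1 = 67; the blank must be 55 − 67 = -12.

b = -4, a = 16, k = 9, m = -12, q = -4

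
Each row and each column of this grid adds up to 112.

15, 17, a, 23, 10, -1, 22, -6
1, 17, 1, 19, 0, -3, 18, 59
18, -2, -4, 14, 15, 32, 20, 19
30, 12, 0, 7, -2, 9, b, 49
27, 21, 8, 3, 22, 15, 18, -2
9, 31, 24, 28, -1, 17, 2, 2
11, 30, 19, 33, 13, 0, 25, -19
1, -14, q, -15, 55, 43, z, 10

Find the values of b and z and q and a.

Row 1 has 15 + 17 + 23 + 10 − 1 + 22 − 6 = 80; the blank must be 112 − 80 = 32.
Column 3 has 32 + 1 − 4 + 0 + 8 + 24 + 19 = 80; the blank must be 112 − 80 = 32.
Row 8 has 1 − 14 + 32 − 15 + 55 + 43 + 10 = 112; the blank must be 112 − 112 = 0.
Row 4 has 30 + 12 + 0 + 7 − 2 + 9 + 49 = 105; the blank must be 112 − 105 = 7.

b = 7, z = 0, q = 32, a = 32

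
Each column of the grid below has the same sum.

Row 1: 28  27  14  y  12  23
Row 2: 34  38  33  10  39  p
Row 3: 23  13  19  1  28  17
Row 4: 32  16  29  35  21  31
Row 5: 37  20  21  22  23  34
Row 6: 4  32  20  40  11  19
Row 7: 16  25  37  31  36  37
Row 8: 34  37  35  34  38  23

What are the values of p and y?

p = 24, y = 35

The complete columns each total 208.
Column 6 is missing 208 − 184 = 24 (since 23 + 17 + 31 + 34 + 19 + 37 + 23 = 184).
Column 4 is missing 208 − 173 = 35 (since 10 + 1 + 35 + 22 + 40 + 31 + 34 = 173).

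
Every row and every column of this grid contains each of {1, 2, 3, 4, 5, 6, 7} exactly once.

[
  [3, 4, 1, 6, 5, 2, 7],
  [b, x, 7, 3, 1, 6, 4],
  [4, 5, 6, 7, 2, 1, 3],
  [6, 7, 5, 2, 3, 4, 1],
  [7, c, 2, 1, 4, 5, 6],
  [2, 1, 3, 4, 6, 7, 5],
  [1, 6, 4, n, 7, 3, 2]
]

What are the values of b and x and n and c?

b = 5, x = 2, n = 5, c = 3

At (row 2, col 1): column 1 already has {1, 2, 3, 4, 6, 7}, so the value is 5.
Cell (2,2): row 2 already has {1, 3, 4, 5, 6, 7} → 2.
For row 7, column 4: row 7 already has {1, 2, 3, 4, 6, 7}; that leaves 5.
At (row 5, col 2): row 5 already has {1, 2, 4, 5, 6, 7}, so the value is 3.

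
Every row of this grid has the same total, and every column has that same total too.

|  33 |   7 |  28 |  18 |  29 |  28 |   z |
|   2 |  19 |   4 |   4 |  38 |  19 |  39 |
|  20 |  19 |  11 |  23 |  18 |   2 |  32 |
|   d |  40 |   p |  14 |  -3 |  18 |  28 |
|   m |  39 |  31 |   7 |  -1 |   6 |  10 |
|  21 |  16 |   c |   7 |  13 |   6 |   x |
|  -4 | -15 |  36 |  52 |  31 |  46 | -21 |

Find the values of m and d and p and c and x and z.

Rows 2 and 3 both sum to 125, so that's the common total.
Row 5: 39 + 31 + 7 − 1 + 6 + 10 = 92, so its missing entry is 125 − 92 = 33.
Column 1: 33 + 2 + 20 + 33 + 21 − 4 = 105, so its missing entry is 125 − 105 = 20.
Row 1: 33 + 7 + 28 + 18 + 29 + 28 = 143, so its missing entry is 125 − 143 = -18.
Column 7: -18 + 39 + 32 + 28 + 10 − 21 = 70, so its missing entry is 125 − 70 = 55.
Row 4: 20 + 40 + 14 − 3 + 18 + 28 = 117, so its missing entry is 125 − 117 = 8.
Row 6: 21 + 16 + 7 + 13 + 6 + 55 = 118, so its missing entry is 125 − 118 = 7.

m = 33, d = 20, p = 8, c = 7, x = 55, z = -18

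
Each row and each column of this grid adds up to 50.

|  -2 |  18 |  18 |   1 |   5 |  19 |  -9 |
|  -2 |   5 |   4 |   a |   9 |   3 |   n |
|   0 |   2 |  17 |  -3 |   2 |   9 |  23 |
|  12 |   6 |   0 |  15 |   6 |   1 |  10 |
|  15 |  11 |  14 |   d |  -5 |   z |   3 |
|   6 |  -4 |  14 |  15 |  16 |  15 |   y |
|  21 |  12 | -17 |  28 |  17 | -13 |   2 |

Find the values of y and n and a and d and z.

y = -12, n = 33, a = -2, d = -4, z = 16

Column 6 has 19 + 3 + 9 + 1 + 15 − 13 = 34; the blank must be 50 − 34 = 16.
Row 5 has 15 + 11 + 14 − 5 + 16 + 3 = 54; the blank must be 50 − 54 = -4.
Row 6 has 6 − 4 + 14 + 15 + 16 + 15 = 62; the blank must be 50 − 62 = -12.
Column 7 has -9 + 23 + 10 + 3 − 12 + 2 = 17; the blank must be 50 − 17 = 33.
Row 2 has -2 + 5 + 4 + 9 + 3 + 33 = 52; the blank must be 50 − 52 = -2.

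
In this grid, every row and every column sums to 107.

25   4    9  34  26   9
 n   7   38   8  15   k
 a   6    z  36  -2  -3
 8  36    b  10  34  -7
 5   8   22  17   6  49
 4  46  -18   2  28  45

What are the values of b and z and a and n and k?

Column 6 has 9 − 3 − 7 + 49 + 45 = 93; the blank must be 107 − 93 = 14.
Row 2 has 7 + 38 + 8 + 15 + 14 = 82; the blank must be 107 − 82 = 25.
Column 1 has 25 + 25 + 8 + 5 + 4 = 67; the blank must be 107 − 67 = 40.
Row 3 has 40 + 6 + 36 − 2 − 3 = 77; the blank must be 107 − 77 = 30.
Row 4 has 8 + 36 + 10 + 34 − 7 = 81; the blank must be 107 − 81 = 26.

b = 26, z = 30, a = 40, n = 25, k = 14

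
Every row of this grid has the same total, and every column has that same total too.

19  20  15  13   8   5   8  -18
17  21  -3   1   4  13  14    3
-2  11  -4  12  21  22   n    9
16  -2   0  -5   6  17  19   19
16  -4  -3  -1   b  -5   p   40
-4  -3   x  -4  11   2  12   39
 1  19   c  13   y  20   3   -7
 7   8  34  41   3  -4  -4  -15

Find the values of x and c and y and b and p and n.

x = 17, c = 14, y = 7, b = 10, p = 17, n = 1

Rows 1 and 2 both sum to 70, so that's the common total.
Row 3 has -2 + 11 − 4 + 12 + 21 + 22 + 9 = 69; the blank must be 70 − 69 = 1.
Column 7 has 8 + 14 + 1 + 19 + 12 + 3 − 4 = 53; the blank must be 70 − 53 = 17.
Row 5 has 16 − 4 − 3 − 1 − 5 + 17 + 40 = 60; the blank must be 70 − 60 = 10.
Column 5 has 8 + 4 + 21 + 6 + 10 + 11 + 3 = 63; the blank must be 70 − 63 = 7.
Row 7 has 1 + 19 + 13 + 7 + 20 + 3 − 7 = 56; the blank must be 70 − 56 = 14.
Row 6 has -4 − 3 − 4 + 11 + 2 + 12 + 39 = 53; the blank must be 70 − 53 = 17.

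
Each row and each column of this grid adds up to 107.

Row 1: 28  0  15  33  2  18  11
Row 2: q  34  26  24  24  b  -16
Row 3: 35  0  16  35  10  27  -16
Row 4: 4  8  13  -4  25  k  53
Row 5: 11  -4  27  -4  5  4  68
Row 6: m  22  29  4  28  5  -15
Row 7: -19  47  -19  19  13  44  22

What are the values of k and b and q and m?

Row 6: 22 + 29 + 4 + 28 + 5 − 15 = 73, so its missing entry is 107 − 73 = 34.
Column 1: 28 + 35 + 4 + 11 + 34 − 19 = 93, so its missing entry is 107 − 93 = 14.
Row 4: 4 + 8 + 13 − 4 + 25 + 53 = 99, so its missing entry is 107 − 99 = 8.
Row 2: 14 + 34 + 26 + 24 + 24 − 16 = 106, so its missing entry is 107 − 106 = 1.

k = 8, b = 1, q = 14, m = 34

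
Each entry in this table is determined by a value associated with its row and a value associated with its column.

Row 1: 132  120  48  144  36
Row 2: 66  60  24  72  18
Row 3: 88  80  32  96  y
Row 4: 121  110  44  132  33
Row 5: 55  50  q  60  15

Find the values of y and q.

y = 24, q = 20

Each row is a constant multiple of every other row — this is a multiplication table with the headers hidden.
Row 3 is 80/120 = 2/3 times row 1, so its entry in column 5 is 36 × 2/3 = 24.
Row 5 is 50/120 = 5/12 times row 1, so its entry in column 3 is 48 × 5/12 = 20.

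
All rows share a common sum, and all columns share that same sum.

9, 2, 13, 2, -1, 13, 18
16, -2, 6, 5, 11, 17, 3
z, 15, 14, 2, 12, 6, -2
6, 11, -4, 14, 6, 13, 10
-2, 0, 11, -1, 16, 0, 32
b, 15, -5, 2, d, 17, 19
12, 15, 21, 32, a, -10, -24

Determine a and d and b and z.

a = 10, d = 2, b = 6, z = 9

Rows 1 and 2 both sum to 56, so that's the common total.
The known cells in row 3 total 47, leaving 56 − 47 = 9 for the blank.
The known cells in column 1 total 50, leaving 56 − 50 = 6 for the blank.
The known cells in row 6 total 54, leaving 56 − 54 = 2 for the blank.
The known cells in row 7 total 46, leaving 56 − 46 = 10 for the blank.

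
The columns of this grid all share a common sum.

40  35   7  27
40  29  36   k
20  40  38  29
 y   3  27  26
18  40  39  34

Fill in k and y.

k = 31, y = 29

Columns 2 and 3 both add up to 147, so every column sums to 147.
Column 4: 27 + 29 + 26 + 34 = 116, so the missing entry is 147 − 116 = 31.
Column 1: 40 + 40 + 20 + 18 = 118, so the missing entry is 147 − 118 = 29.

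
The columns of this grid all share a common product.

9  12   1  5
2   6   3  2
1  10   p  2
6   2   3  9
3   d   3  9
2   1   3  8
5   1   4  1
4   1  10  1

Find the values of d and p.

Columns 1 and 4 each multiply to 12960, so every column has product 12960.
Column 2: 12×6×10×2×1×1×1 = 1440, so the missing entry is 12960 ÷ 1440 = 9.
Column 3: 1×3×3×3×3×4×10 = 3240, so the missing entry is 12960 ÷ 3240 = 4.

d = 9, p = 4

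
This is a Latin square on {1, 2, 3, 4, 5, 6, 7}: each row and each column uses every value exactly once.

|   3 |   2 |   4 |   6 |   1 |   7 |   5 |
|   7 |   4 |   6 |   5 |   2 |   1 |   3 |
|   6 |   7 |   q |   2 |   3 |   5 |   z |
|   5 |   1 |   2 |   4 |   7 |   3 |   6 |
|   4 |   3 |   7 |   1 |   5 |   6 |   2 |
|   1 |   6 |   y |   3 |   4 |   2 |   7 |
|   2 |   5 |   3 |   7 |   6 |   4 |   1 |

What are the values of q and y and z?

At (row 6, col 3): row 6 already has {1, 2, 3, 4, 6, 7}, so the value is 5.
At (row 3, col 7): column 7 already has {1, 2, 3, 5, 6, 7}, so the value is 4.
For row 3, column 3: row 3 already has {2, 3, 4, 5, 6, 7}; that leaves 1.

q = 1, y = 5, z = 4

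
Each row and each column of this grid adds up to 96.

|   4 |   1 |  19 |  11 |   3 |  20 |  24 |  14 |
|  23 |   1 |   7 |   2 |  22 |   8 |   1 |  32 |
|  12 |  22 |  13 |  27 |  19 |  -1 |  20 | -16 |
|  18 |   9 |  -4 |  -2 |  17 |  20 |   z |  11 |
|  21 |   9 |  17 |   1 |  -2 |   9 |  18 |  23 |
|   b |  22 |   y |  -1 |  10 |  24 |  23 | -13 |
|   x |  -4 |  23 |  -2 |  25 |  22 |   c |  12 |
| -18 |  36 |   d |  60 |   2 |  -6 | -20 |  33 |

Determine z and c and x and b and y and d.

Row 4: 18 + 9 − 4 − 2 + 17 + 20 + 11 = 69, so its missing entry is 96 − 69 = 27.
Row 8: -18 + 36 + 60 + 2 − 6 − 20 + 33 = 87, so its missing entry is 96 − 87 = 9.
Column 7: 24 + 1 + 20 + 27 + 18 + 23 − 20 = 93, so its missing entry is 96 − 93 = 3.
Row 7: -4 + 23 − 2 + 25 + 22 + 3 + 12 = 79, so its missing entry is 96 − 79 = 17.
Column 1: 4 + 23 + 12 + 18 + 21 + 17 − 18 = 77, so its missing entry is 96 − 77 = 19.
Row 6: 19 + 22 − 1 + 10 + 24 + 23 − 13 = 84, so its missing entry is 96 − 84 = 12.

z = 27, c = 3, x = 17, b = 19, y = 12, d = 9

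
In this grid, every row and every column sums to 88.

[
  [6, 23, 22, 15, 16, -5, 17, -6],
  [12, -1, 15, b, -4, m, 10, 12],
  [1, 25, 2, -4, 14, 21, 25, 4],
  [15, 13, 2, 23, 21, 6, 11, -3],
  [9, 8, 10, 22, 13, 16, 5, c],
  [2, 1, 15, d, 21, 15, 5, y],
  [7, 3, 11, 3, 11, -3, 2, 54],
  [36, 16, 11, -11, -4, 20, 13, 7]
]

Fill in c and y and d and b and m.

c = 5, y = 15, d = 14, b = 26, m = 18

Column 6 has -5 + 21 + 6 + 16 + 15 − 3 + 20 = 70; the blank must be 88 − 70 = 18.
Row 2 has 12 − 1 + 15 − 4 + 18 + 10 + 12 = 62; the blank must be 88 − 62 = 26.
Column 4 has 15 + 26 − 4 + 23 + 22 + 3 − 11 = 74; the blank must be 88 − 74 = 14.
Row 6 has 2 + 1 + 15 + 14 + 21 + 15 + 5 = 73; the blank must be 88 − 73 = 15.
Row 5 has 9 + 8 + 10 + 22 + 13 + 16 + 5 = 83; the blank must be 88 − 83 = 5.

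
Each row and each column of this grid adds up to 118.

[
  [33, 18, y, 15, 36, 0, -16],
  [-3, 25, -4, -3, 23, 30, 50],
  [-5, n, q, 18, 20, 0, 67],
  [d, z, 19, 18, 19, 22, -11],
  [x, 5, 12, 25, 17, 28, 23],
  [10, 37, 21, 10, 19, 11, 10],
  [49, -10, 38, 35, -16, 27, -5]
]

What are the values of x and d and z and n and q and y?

x = 8, d = 26, z = 25, n = 18, q = 0, y = 32

Row 5 has 5 + 12 + 25 + 17 + 28 + 23 = 110; the blank must be 118 − 110 = 8.
Column 1 has 33 − 3 − 5 + 8 + 10 + 49 = 92; the blank must be 118 − 92 = 26.
Row 4 has 26 + 19 + 18 + 19 + 22 − 11 = 93; the blank must be 118 − 93 = 25.
Column 2 has 18 + 25 + 25 + 5 + 37 − 10 = 100; the blank must be 118 − 100 = 18.
Row 1 has 33 + 18 + 15 + 36 + 0 − 16 = 86; the blank must be 118 − 86 = 32.
Row 3 has -5 + 18 + 18 + 20 + 0 + 67 = 118; the blank must be 118 − 118 = 0.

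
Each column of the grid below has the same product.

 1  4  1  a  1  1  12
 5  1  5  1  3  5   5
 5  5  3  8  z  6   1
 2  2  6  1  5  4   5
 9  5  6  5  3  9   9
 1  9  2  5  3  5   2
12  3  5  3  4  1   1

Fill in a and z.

Columns 6 and 7 each multiply to 5400, so every column has product 5400.
Column 4: 1×8×1×5×5×3 = 600, so the missing entry is 5400 ÷ 600 = 9.
Column 5: 1×3×5×3×3×4 = 540, so the missing entry is 5400 ÷ 540 = 10.

a = 9, z = 10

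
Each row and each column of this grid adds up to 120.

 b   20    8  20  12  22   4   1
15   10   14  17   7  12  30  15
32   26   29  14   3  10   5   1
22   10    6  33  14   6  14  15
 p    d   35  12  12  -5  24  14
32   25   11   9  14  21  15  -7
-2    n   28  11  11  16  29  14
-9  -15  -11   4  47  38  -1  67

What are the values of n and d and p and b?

n = 13, d = 31, p = -3, b = 33

The known cells in row 7 total 107, leaving 120 − 107 = 13 for the blank.
The known cells in column 2 total 89, leaving 120 − 89 = 31 for the blank.
The known cells in row 5 total 123, leaving 120 − 123 = -3 for the blank.
The known cells in row 1 total 87, leaving 120 − 87 = 33 for the blank.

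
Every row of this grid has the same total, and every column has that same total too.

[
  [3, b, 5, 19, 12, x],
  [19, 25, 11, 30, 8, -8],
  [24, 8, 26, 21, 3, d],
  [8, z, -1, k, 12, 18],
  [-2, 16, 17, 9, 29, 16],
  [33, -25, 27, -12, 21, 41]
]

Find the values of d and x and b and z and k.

d = 3, x = 15, b = 31, z = 30, k = 18

Rows 2 and 5 both sum to 85, so that's the common total.
Column 4: 19 + 30 + 21 + 9 − 12 = 67, so its missing entry is 85 − 67 = 18.
Row 4: 8 − 1 + 18 + 12 + 18 = 55, so its missing entry is 85 − 55 = 30.
Column 2: 25 + 8 + 30 + 16 − 25 = 54, so its missing entry is 85 − 54 = 31.
Row 1: 3 + 31 + 5 + 19 + 12 = 70, so its missing entry is 85 − 70 = 15.
Row 3: 24 + 8 + 26 + 21 + 3 = 82, so its missing entry is 85 − 82 = 3.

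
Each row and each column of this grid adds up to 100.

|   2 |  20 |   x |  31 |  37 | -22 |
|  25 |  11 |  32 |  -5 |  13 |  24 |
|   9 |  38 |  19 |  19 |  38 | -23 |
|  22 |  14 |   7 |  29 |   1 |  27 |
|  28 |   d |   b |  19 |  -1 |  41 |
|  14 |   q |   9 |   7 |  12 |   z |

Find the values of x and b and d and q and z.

The known cells in column 6 total 47, leaving 100 − 47 = 53 for the blank.
The known cells in row 6 total 95, leaving 100 − 95 = 5 for the blank.
The known cells in row 1 total 68, leaving 100 − 68 = 32 for the blank.
The known cells in column 3 total 99, leaving 100 − 99 = 1 for the blank.
The known cells in row 5 total 88, leaving 100 − 88 = 12 for the blank.

x = 32, b = 1, d = 12, q = 5, z = 53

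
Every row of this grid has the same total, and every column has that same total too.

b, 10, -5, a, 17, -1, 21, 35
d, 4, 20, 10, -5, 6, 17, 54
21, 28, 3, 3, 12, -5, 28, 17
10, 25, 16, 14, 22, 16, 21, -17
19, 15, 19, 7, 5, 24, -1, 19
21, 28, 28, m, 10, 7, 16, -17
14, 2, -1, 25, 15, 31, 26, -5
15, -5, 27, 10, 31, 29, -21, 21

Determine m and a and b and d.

m = 14, a = 24, b = 6, d = 1

Rows 3 and 4 both sum to 107, so that's the common total.
The known cells in row 6 total 93, leaving 107 − 93 = 14 for the blank.
The known cells in row 2 total 106, leaving 107 − 106 = 1 for the blank.
The known cells in column 4 total 83, leaving 107 − 83 = 24 for the blank.
The known cells in row 1 total 101, leaving 107 − 101 = 6 for the blank.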